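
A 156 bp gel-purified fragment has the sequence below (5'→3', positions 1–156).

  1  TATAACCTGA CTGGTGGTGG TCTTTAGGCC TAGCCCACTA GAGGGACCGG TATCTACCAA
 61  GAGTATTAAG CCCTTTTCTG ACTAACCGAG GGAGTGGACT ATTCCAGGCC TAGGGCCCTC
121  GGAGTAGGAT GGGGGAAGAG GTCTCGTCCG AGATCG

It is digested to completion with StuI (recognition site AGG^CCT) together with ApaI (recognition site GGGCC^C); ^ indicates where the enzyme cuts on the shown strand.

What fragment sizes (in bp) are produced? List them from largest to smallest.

StuI sites (AGGCCT) start at positions 26, 106.
StuI cuts after base 3 of each site, so after positions 28, 108.
The ApaI site (GGGCCC) starts at position 113.
ApaI cuts after base 5 of each site (before the last base), so after position 117.
Combined cut positions: 28, 108, 117.
Linear molecule, 3 cuts → 4 fragments:
  1–28 → 28 bp
  29–108 → 80 bp
  109–117 → 9 bp
  118–156 → 39 bp
Sorted largest to smallest: 80, 39, 28, 9 bp.

80, 39, 28, 9 bp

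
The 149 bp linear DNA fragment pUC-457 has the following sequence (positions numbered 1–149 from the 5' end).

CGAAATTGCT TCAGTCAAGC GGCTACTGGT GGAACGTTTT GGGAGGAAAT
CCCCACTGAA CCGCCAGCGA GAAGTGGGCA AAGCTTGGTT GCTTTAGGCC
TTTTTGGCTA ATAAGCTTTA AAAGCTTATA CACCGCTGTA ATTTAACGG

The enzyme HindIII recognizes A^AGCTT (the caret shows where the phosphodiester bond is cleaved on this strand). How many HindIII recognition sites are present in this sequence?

3

AAGCTT occurs starting at positions 81, 113, 122.
HindIII cuts at 3 sites.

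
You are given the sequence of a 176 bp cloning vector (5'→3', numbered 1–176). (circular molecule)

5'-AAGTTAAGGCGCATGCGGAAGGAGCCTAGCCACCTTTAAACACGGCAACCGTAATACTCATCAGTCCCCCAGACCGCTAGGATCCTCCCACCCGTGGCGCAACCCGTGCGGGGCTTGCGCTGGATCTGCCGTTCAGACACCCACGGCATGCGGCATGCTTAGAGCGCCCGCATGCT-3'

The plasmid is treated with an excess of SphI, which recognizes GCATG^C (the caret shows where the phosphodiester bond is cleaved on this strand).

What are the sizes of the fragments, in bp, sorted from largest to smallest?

135, 17, 17, 7 bp

SphI sites (GCATGC) start at positions 11, 146, 153, 170.
SphI cuts after base 5 of each site (before the last base), so after positions 15, 150, 157, 174.
Circular molecule, 4 cuts → 4 fragments:
  16–150 → 135 bp
  151–157 → 7 bp
  158–174 → 17 bp
  175–176 then 1–15 → 2 + 15 = 17 bp
Sorted largest to smallest: 135, 17, 17, 7 bp.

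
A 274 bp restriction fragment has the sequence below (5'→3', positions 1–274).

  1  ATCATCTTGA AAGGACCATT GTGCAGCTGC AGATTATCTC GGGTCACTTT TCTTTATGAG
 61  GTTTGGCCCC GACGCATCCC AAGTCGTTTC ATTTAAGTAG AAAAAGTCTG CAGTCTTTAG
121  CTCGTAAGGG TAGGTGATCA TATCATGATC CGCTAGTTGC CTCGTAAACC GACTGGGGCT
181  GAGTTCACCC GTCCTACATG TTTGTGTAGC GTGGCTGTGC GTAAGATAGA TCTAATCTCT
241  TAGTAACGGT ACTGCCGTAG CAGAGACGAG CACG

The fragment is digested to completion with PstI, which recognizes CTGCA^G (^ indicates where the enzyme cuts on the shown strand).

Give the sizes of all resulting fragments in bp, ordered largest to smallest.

PstI sites (CTGCAG) start at positions 27, 108.
PstI cuts after base 5 of each site (before the last base), so after positions 31, 112.
Linear molecule, 2 cuts → 3 fragments:
  1–31 → 31 bp
  32–112 → 81 bp
  113–274 → 162 bp
Sorted largest to smallest: 162, 81, 31 bp.

162, 81, 31 bp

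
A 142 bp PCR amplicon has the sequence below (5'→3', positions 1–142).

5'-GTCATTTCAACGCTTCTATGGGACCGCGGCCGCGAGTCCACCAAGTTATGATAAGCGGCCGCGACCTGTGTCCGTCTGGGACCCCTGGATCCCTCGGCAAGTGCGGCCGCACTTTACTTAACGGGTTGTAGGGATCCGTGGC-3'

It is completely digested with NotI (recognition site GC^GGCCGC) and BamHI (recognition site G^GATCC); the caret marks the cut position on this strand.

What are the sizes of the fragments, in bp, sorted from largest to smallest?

31, 29, 28, 27, 17, 10 bp

NotI sites (GCGGCCGC) start at positions 26, 55, 103.
NotI cuts after base 2 of each site, so after positions 27, 56, 104.
BamHI sites (GGATCC) start at positions 87, 132.
BamHI cuts after the first base of each site, so after positions 87, 132.
Combined cut positions: 27, 56, 87, 104, 132.
Linear molecule, 5 cuts → 6 fragments:
  1–27 → 27 bp
  28–56 → 29 bp
  57–87 → 31 bp
  88–104 → 17 bp
  105–132 → 28 bp
  133–142 → 10 bp
Sorted largest to smallest: 31, 29, 28, 27, 17, 10 bp.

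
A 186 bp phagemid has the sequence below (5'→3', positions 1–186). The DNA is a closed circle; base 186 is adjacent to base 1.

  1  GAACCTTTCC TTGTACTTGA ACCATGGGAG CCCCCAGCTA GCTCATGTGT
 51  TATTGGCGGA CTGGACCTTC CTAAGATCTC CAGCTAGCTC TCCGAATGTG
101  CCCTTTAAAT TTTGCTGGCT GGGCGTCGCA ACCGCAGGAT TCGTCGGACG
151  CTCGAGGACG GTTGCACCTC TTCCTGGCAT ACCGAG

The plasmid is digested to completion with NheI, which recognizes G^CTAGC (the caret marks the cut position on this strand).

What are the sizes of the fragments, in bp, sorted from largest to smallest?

NheI sites (GCTAGC) start at positions 37, 83.
NheI cuts after the first base of each site, so after positions 37, 83.
Circular molecule, 2 cuts → 2 fragments:
  38–83 → 46 bp
  84–186 then 1–37 → 103 + 37 = 140 bp
Sorted largest to smallest: 140, 46 bp.

140, 46 bp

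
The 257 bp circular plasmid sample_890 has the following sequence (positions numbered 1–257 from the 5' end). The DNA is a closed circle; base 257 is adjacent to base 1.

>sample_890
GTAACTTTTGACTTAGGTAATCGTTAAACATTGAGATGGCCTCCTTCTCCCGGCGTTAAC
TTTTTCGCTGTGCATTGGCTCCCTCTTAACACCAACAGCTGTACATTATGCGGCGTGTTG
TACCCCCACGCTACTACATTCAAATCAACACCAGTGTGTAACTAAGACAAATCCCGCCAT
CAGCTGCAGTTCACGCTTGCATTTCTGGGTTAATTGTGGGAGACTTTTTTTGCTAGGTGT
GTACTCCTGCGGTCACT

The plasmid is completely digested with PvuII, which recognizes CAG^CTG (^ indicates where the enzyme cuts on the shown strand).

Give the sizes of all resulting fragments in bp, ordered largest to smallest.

172, 85 bp

PvuII sites (CAGCTG) start at positions 96, 181.
PvuII cuts after base 3 of each site, so after positions 98, 183.
Circular molecule, 2 cuts → 2 fragments:
  99–183 → 85 bp
  184–257 then 1–98 → 74 + 98 = 172 bp
Sorted largest to smallest: 172, 85 bp.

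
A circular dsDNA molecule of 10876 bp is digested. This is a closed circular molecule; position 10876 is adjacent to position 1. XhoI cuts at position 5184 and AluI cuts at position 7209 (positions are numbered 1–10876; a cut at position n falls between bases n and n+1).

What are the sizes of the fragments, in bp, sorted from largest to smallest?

Combined cut positions (sorted): 5184, 7209.
Circular molecule, 2 cuts → 2 fragments:
  7209 − 5184 = 2025 bp
  wrap: 10876 − 7209 + 5184 = 8851 bp
Sorted largest to smallest: 8851, 2025 bp.

8851, 2025 bp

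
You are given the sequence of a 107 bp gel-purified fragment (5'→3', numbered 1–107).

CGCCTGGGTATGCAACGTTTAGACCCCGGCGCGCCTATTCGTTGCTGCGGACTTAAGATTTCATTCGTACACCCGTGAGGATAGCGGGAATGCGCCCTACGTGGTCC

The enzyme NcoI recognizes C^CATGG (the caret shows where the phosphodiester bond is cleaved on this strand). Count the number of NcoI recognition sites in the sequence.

0

No occurrence of CCATGG is present in the sequence.
NcoI does not cut: 0 sites.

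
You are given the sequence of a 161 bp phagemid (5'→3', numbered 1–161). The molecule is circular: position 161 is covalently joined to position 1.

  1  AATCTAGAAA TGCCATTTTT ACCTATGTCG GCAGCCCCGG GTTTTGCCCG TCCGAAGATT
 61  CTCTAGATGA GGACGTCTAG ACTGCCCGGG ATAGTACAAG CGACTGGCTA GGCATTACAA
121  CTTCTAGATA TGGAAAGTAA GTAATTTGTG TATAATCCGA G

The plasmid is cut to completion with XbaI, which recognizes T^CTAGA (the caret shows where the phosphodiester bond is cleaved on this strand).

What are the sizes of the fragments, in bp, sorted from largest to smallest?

59, 47, 41, 14 bp

XbaI sites (TCTAGA) start at positions 3, 62, 76, 123.
XbaI cuts after the first base of each site, so after positions 3, 62, 76, 123.
Circular molecule, 4 cuts → 4 fragments:
  4–62 → 59 bp
  63–76 → 14 bp
  77–123 → 47 bp
  124–161 then 1–3 → 38 + 3 = 41 bp
Sorted largest to smallest: 59, 47, 41, 14 bp.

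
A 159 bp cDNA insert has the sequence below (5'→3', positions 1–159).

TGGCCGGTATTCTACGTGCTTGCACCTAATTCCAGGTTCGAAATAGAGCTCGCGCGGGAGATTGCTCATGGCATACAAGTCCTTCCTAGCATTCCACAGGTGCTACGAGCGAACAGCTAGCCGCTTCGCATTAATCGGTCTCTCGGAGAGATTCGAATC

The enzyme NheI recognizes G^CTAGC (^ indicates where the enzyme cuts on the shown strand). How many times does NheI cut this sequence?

GCTAGC occurs starting at position 116.
NheI cuts at 1 site.

1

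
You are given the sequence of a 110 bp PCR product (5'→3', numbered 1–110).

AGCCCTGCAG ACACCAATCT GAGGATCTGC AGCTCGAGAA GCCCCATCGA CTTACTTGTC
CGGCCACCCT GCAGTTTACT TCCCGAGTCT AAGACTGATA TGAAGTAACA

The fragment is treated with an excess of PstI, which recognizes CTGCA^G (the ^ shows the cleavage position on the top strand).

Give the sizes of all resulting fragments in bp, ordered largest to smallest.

PstI sites (CTGCAG) start at positions 5, 27, 69.
PstI cuts after base 5 of each site (before the last base), so after positions 9, 31, 73.
Linear molecule, 3 cuts → 4 fragments:
  1–9 → 9 bp
  10–31 → 22 bp
  32–73 → 42 bp
  74–110 → 37 bp
Sorted largest to smallest: 42, 37, 22, 9 bp.

42, 37, 22, 9 bp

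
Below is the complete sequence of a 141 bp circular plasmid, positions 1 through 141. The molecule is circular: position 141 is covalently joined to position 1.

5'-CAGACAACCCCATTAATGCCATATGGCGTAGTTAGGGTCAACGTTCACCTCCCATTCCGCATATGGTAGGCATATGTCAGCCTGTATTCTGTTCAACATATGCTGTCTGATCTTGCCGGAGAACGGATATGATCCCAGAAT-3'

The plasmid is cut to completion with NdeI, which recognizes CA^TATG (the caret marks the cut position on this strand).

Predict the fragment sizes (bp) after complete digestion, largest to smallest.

NdeI sites (CATATG) start at positions 20, 60, 71, 97.
NdeI cuts after base 2 of each site, so after positions 21, 61, 72, 98.
Circular molecule, 4 cuts → 4 fragments:
  22–61 → 40 bp
  62–72 → 11 bp
  73–98 → 26 bp
  99–141 then 1–21 → 43 + 21 = 64 bp
Sorted largest to smallest: 64, 40, 26, 11 bp.

64, 40, 26, 11 bp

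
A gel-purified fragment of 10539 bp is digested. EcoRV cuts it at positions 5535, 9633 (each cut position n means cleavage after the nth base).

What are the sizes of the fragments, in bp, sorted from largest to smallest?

Linear molecule, 2 cuts → 3 fragments:
  5535 − 0 = 5535 bp
  9633 − 5535 = 4098 bp
  10539 − 9633 = 906 bp
Sorted largest to smallest: 5535, 4098, 906 bp.

5535, 4098, 906 bp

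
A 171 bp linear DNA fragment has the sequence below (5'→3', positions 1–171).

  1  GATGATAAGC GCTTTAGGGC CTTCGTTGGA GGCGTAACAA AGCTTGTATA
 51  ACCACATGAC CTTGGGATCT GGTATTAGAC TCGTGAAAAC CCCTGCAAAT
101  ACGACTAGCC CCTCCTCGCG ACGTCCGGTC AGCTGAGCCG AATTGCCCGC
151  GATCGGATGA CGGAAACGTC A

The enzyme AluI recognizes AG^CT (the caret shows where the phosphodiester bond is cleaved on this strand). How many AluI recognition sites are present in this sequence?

AGCT occurs starting at positions 41, 131.
AluI cuts at 2 sites.

2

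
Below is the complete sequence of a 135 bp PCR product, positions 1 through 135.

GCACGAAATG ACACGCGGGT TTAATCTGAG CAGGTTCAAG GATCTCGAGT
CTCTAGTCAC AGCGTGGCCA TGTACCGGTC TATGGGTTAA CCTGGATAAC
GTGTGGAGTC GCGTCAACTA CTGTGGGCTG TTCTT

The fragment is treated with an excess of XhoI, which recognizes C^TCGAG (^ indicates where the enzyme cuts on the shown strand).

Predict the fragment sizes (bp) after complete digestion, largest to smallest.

The XhoI site (CTCGAG) starts at position 44.
XhoI cuts after the first base of each site, so after position 44.
Linear molecule, 1 cut → 2 fragments:
  1–44 → 44 bp
  45–135 → 91 bp
Sorted largest to smallest: 91, 44 bp.

91, 44 bp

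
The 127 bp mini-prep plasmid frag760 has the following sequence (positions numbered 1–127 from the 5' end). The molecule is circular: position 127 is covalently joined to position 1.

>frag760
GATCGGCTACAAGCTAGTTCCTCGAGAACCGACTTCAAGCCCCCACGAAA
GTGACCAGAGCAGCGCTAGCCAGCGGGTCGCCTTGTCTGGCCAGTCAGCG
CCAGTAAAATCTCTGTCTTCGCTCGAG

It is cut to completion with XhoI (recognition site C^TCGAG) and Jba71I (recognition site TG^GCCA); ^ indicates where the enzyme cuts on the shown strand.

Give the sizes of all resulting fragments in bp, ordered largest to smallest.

XhoI sites (CTCGAG) start at positions 21, 122.
XhoI cuts after the first base of each site, so after positions 21, 122.
The Jba71I site (TGGCCA) starts at position 88.
Jba71I cuts after base 2 of each site, so after position 89.
Combined cut positions: 21, 89, 122.
Circular molecule, 3 cuts → 3 fragments:
  22–89 → 68 bp
  90–122 → 33 bp
  123–127 then 1–21 → 5 + 21 = 26 bp
Sorted largest to smallest: 68, 33, 26 bp.

68, 33, 26 bp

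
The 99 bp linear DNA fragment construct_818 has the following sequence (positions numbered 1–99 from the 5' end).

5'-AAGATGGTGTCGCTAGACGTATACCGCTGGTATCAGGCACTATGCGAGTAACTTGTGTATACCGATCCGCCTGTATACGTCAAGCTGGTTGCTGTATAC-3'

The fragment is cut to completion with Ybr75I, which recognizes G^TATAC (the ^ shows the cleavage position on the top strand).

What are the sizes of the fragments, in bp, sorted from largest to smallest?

38, 21, 19, 16, 5 bp

Ybr75I sites (GTATAC) start at positions 19, 57, 73, 94.
Ybr75I cuts after the first base of each site, so after positions 19, 57, 73, 94.
Linear molecule, 4 cuts → 5 fragments:
  1–19 → 19 bp
  20–57 → 38 bp
  58–73 → 16 bp
  74–94 → 21 bp
  95–99 → 5 bp
Sorted largest to smallest: 38, 21, 19, 16, 5 bp.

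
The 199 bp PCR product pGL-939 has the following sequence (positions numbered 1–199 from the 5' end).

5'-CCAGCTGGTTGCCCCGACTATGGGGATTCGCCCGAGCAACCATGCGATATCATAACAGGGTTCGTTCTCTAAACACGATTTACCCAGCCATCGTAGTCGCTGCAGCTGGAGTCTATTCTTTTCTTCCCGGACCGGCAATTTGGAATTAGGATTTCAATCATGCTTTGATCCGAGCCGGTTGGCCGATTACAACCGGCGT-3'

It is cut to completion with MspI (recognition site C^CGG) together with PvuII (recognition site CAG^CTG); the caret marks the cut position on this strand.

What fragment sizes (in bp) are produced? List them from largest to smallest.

101, 43, 22, 18, 6, 5, 4 bp

MspI sites (CCGG) start at positions 127, 132, 175, 193.
MspI cuts after the first base of each site, so after positions 127, 132, 175, 193.
PvuII sites (CAGCTG) start at positions 2, 103.
PvuII cuts after base 3 of each site, so after positions 4, 105.
Combined cut positions: 4, 105, 127, 132, 175, 193.
Linear molecule, 6 cuts → 7 fragments:
  1–4 → 4 bp
  5–105 → 101 bp
  106–127 → 22 bp
  128–132 → 5 bp
  133–175 → 43 bp
  176–193 → 18 bp
  194–199 → 6 bp
Sorted largest to smallest: 101, 43, 22, 18, 6, 5, 4 bp.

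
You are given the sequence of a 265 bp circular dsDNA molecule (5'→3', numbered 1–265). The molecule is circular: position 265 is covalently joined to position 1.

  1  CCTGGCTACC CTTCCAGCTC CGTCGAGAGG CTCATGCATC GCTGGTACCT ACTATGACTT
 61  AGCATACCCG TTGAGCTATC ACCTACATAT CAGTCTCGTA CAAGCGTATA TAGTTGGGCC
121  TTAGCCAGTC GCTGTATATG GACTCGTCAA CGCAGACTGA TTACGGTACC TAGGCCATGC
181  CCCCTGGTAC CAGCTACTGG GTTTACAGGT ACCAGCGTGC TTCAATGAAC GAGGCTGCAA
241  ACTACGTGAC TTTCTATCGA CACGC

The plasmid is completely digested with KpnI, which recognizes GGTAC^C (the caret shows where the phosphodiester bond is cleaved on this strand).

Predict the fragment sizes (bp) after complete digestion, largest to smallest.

121, 101, 22, 21 bp

KpnI sites (GGTACC) start at positions 44, 165, 186, 208.
KpnI cuts after base 5 of each site (before the last base), so after positions 48, 169, 190, 212.
Circular molecule, 4 cuts → 4 fragments:
  49–169 → 121 bp
  170–190 → 21 bp
  191–212 → 22 bp
  213–265 then 1–48 → 53 + 48 = 101 bp
Sorted largest to smallest: 121, 101, 22, 21 bp.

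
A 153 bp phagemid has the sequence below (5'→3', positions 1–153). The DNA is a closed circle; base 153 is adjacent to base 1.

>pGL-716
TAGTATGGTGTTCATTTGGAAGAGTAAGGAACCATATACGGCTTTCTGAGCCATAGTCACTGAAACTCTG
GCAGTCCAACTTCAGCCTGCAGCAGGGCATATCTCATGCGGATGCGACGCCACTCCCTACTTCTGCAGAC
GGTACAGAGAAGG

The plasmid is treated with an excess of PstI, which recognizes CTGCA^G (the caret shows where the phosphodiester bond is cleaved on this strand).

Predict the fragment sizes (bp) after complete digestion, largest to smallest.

PstI sites (CTGCAG) start at positions 87, 133.
PstI cuts after base 5 of each site (before the last base), so after positions 91, 137.
Circular molecule, 2 cuts → 2 fragments:
  92–137 → 46 bp
  138–153 then 1–91 → 16 + 91 = 107 bp
Sorted largest to smallest: 107, 46 bp.

107, 46 bp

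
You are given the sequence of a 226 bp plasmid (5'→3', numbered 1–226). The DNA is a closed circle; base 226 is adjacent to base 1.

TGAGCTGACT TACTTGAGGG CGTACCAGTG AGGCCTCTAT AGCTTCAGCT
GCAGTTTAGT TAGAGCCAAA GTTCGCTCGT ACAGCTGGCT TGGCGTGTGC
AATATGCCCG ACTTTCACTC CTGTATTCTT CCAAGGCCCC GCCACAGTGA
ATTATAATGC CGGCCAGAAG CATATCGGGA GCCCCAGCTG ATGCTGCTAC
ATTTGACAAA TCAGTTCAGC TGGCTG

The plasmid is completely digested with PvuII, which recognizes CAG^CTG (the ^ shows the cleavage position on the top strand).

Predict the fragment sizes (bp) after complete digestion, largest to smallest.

PvuII sites (CAGCTG) start at positions 46, 82, 185, 217.
PvuII cuts after base 3 of each site, so after positions 48, 84, 187, 219.
Circular molecule, 4 cuts → 4 fragments:
  49–84 → 36 bp
  85–187 → 103 bp
  188–219 → 32 bp
  220–226 then 1–48 → 7 + 48 = 55 bp
Sorted largest to smallest: 103, 55, 36, 32 bp.

103, 55, 36, 32 bp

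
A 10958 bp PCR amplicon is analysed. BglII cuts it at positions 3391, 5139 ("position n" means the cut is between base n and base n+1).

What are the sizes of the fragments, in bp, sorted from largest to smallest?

5819, 3391, 1748 bp

Linear molecule, 2 cuts → 3 fragments:
  3391 − 0 = 3391 bp
  5139 − 3391 = 1748 bp
  10958 − 5139 = 5819 bp
Sorted largest to smallest: 5819, 3391, 1748 bp.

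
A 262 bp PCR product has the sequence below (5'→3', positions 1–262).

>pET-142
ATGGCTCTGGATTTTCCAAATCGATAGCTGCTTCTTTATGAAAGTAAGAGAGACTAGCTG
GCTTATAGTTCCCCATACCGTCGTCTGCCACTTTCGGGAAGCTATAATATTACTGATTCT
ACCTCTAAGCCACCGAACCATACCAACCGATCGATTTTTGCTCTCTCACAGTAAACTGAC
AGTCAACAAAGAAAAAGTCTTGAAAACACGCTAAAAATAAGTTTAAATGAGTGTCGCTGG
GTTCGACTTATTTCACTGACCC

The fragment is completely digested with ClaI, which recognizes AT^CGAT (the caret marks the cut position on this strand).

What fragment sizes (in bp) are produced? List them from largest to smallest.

ClaI sites (ATCGAT) start at positions 20, 150.
ClaI cuts after base 2 of each site, so after positions 21, 151.
Linear molecule, 2 cuts → 3 fragments:
  1–21 → 21 bp
  22–151 → 130 bp
  152–262 → 111 bp
Sorted largest to smallest: 130, 111, 21 bp.

130, 111, 21 bp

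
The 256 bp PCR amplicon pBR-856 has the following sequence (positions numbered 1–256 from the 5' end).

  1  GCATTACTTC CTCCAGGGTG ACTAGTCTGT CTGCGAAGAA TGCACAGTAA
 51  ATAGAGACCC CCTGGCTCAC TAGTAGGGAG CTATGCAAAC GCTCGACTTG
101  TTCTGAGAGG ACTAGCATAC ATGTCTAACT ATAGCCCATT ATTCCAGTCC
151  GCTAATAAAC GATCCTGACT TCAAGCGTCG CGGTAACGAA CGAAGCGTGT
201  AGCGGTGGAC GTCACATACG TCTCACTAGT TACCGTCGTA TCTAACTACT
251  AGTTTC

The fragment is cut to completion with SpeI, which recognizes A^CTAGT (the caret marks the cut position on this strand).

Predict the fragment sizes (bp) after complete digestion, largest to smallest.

SpeI sites (ACTAGT) start at positions 21, 69, 225, 248.
SpeI cuts after the first base of each site, so after positions 21, 69, 225, 248.
Linear molecule, 4 cuts → 5 fragments:
  1–21 → 21 bp
  22–69 → 48 bp
  70–225 → 156 bp
  226–248 → 23 bp
  249–256 → 8 bp
Sorted largest to smallest: 156, 48, 23, 21, 8 bp.

156, 48, 23, 21, 8 bp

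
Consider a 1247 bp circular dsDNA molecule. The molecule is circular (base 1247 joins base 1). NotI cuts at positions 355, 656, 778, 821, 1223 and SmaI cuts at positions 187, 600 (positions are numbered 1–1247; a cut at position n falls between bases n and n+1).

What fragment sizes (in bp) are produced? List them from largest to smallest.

Combined cut positions (sorted): 187, 355, 600, 656, 778, 821, 1223.
Circular molecule, 7 cuts → 7 fragments:
  355 − 187 = 168 bp
  600 − 355 = 245 bp
  656 − 600 = 56 bp
  778 − 656 = 122 bp
  821 − 778 = 43 bp
  1223 − 821 = 402 bp
  wrap: 1247 − 1223 + 187 = 211 bp
Sorted largest to smallest: 402, 245, 211, 168, 122, 56, 43 bp.

402, 245, 211, 168, 122, 56, 43 bp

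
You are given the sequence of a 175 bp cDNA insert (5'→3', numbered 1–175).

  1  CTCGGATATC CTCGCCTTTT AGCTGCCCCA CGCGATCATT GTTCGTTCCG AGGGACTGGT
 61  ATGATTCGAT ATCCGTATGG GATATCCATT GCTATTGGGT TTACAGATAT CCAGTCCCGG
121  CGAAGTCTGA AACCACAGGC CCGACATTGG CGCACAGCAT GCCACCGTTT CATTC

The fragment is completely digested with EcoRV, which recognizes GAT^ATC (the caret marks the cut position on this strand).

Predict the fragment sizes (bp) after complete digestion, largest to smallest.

EcoRV sites (GATATC) start at positions 5, 68, 81, 106.
EcoRV cuts after base 3 of each site, so after positions 7, 70, 83, 108.
Linear molecule, 4 cuts → 5 fragments:
  1–7 → 7 bp
  8–70 → 63 bp
  71–83 → 13 bp
  84–108 → 25 bp
  109–175 → 67 bp
Sorted largest to smallest: 67, 63, 25, 13, 7 bp.

67, 63, 25, 13, 7 bp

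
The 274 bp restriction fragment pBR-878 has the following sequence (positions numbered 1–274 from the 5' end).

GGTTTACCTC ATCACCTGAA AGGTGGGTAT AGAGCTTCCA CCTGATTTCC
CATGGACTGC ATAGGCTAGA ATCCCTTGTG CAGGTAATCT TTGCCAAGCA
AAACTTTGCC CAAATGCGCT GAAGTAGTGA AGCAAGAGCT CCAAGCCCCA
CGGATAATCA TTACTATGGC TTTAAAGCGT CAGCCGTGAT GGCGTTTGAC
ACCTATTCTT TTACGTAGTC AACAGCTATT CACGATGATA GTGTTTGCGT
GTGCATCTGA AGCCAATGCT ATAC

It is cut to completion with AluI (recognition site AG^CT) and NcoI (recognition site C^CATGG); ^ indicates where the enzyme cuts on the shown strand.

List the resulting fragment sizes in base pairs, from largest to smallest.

88, 87, 49, 34, 16 bp

AluI sites (AGCT) start at positions 33, 137, 224.
AluI cuts after base 2 of each site, so after positions 34, 138, 225.
The NcoI site (CCATGG) starts at position 50.
NcoI cuts after the first base of each site, so after position 50.
Combined cut positions: 34, 50, 138, 225.
Linear molecule, 4 cuts → 5 fragments:
  1–34 → 34 bp
  35–50 → 16 bp
  51–138 → 88 bp
  139–225 → 87 bp
  226–274 → 49 bp
Sorted largest to smallest: 88, 87, 49, 34, 16 bp.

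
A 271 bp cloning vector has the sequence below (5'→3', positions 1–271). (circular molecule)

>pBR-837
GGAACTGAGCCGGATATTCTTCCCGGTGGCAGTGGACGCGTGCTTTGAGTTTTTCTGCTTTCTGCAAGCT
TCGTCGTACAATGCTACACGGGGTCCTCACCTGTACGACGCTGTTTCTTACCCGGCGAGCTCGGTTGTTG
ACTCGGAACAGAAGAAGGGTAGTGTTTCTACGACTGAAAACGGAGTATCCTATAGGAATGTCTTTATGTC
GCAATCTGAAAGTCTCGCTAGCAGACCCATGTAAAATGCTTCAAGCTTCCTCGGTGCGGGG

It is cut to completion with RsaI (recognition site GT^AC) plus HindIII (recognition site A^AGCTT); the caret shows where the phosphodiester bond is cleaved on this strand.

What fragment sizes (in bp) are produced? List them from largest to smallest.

149, 84, 27, 11 bp

RsaI sites (GTAC) start at positions 76, 103.
RsaI cuts after base 2 of each site, so after positions 77, 104.
HindIII sites (AAGCTT) start at positions 66, 253.
HindIII cuts after the first base of each site, so after positions 66, 253.
Combined cut positions: 66, 77, 104, 253.
Circular molecule, 4 cuts → 4 fragments:
  67–77 → 11 bp
  78–104 → 27 bp
  105–253 → 149 bp
  254–271 then 1–66 → 18 + 66 = 84 bp
Sorted largest to smallest: 149, 84, 27, 11 bp.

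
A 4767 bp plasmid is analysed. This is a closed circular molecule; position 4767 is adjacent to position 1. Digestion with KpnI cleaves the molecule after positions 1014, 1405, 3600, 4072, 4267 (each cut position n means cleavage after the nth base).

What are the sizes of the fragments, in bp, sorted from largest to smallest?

Circular molecule, 5 cuts → 5 fragments:
  1405 − 1014 = 391 bp
  3600 − 1405 = 2195 bp
  4072 − 3600 = 472 bp
  4267 − 4072 = 195 bp
  wrap: 4767 − 4267 + 1014 = 1514 bp
Sorted largest to smallest: 2195, 1514, 472, 391, 195 bp.

2195, 1514, 472, 391, 195 bp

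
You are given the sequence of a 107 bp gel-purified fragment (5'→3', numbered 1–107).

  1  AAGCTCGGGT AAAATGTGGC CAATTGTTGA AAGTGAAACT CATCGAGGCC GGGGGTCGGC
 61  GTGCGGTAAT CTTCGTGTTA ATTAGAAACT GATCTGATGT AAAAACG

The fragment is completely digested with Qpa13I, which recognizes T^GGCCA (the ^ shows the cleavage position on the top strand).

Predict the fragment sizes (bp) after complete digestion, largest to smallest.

90, 17 bp

The Qpa13I site (TGGCCA) starts at position 17.
Qpa13I cuts after the first base of each site, so after position 17.
Linear molecule, 1 cut → 2 fragments:
  1–17 → 17 bp
  18–107 → 90 bp
Sorted largest to smallest: 90, 17 bp.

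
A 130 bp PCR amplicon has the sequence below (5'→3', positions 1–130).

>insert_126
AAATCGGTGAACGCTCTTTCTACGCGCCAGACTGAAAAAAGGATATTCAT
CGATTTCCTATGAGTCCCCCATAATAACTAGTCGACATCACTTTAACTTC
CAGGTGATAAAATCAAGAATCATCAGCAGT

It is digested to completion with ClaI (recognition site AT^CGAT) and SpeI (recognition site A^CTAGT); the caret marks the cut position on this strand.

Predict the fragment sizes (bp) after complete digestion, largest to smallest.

53, 50, 27 bp

The ClaI site (ATCGAT) starts at position 49.
ClaI cuts after base 2 of each site, so after position 50.
The SpeI site (ACTAGT) starts at position 77.
SpeI cuts after the first base of each site, so after position 77.
Combined cut positions: 50, 77.
Linear molecule, 2 cuts → 3 fragments:
  1–50 → 50 bp
  51–77 → 27 bp
  78–130 → 53 bp
Sorted largest to smallest: 53, 50, 27 bp.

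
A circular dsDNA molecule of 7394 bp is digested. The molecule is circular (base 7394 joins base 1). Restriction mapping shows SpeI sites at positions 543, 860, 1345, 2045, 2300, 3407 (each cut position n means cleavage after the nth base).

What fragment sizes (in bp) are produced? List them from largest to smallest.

Circular molecule, 6 cuts → 6 fragments:
  860 − 543 = 317 bp
  1345 − 860 = 485 bp
  2045 − 1345 = 700 bp
  2300 − 2045 = 255 bp
  3407 − 2300 = 1107 bp
  wrap: 7394 − 3407 + 543 = 4530 bp
Sorted largest to smallest: 4530, 1107, 700, 485, 317, 255 bp.

4530, 1107, 700, 485, 317, 255 bp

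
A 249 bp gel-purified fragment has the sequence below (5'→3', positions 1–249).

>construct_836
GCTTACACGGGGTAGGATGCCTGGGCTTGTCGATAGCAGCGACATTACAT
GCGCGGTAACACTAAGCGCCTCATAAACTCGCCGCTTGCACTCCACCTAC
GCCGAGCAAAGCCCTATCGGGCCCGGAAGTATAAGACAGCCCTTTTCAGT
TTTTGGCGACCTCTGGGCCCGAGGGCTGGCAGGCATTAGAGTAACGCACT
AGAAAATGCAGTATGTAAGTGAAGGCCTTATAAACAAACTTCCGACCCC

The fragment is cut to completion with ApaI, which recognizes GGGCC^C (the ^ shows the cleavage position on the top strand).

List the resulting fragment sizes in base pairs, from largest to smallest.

ApaI sites (GGGCCC) start at positions 119, 165.
ApaI cuts after base 5 of each site (before the last base), so after positions 123, 169.
Linear molecule, 2 cuts → 3 fragments:
  1–123 → 123 bp
  124–169 → 46 bp
  170–249 → 80 bp
Sorted largest to smallest: 123, 80, 46 bp.

123, 80, 46 bp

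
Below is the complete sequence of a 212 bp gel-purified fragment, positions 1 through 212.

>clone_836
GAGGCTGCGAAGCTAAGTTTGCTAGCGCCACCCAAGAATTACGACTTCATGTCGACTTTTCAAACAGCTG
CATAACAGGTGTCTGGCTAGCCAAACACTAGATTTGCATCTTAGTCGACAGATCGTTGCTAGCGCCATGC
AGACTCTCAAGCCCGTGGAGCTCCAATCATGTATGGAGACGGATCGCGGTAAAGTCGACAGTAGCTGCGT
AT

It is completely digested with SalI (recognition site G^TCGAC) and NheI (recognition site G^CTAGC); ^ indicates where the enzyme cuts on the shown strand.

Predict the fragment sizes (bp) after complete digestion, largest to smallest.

66, 35, 30, 28, 21, 18, 14 bp

SalI sites (GTCGAC) start at positions 51, 114, 194.
SalI cuts after the first base of each site, so after positions 51, 114, 194.
NheI sites (GCTAGC) start at positions 21, 86, 128.
NheI cuts after the first base of each site, so after positions 21, 86, 128.
Combined cut positions: 21, 51, 86, 114, 128, 194.
Linear molecule, 6 cuts → 7 fragments:
  1–21 → 21 bp
  22–51 → 30 bp
  52–86 → 35 bp
  87–114 → 28 bp
  115–128 → 14 bp
  129–194 → 66 bp
  195–212 → 18 bp
Sorted largest to smallest: 66, 35, 30, 28, 21, 18, 14 bp.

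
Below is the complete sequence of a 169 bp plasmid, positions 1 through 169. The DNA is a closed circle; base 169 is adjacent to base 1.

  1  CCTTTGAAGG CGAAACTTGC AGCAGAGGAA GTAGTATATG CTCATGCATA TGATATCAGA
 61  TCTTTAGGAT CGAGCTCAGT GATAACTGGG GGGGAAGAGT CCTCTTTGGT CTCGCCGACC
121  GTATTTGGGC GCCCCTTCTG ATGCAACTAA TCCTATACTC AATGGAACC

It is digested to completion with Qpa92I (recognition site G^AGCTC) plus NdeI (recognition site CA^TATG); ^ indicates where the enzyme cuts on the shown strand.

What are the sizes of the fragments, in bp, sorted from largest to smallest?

The Qpa92I site (GAGCTC) starts at position 72.
Qpa92I cuts after the first base of each site, so after position 72.
The NdeI site (CATATG) starts at position 47.
NdeI cuts after base 2 of each site, so after position 48.
Combined cut positions: 48, 72.
Circular molecule, 2 cuts → 2 fragments:
  49–72 → 24 bp
  73–169 then 1–48 → 97 + 48 = 145 bp
Sorted largest to smallest: 145, 24 bp.

145, 24 bp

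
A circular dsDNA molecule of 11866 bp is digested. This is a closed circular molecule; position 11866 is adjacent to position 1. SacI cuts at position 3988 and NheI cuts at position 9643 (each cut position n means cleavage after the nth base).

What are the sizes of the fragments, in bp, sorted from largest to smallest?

6211, 5655 bp

Combined cut positions (sorted): 3988, 9643.
Circular molecule, 2 cuts → 2 fragments:
  9643 − 3988 = 5655 bp
  wrap: 11866 − 9643 + 3988 = 6211 bp
Sorted largest to smallest: 6211, 5655 bp.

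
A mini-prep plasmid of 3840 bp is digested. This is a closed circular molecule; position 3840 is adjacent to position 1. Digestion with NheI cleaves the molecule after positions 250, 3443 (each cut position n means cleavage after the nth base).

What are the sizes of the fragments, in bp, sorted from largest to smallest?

Circular molecule, 2 cuts → 2 fragments:
  3443 − 250 = 3193 bp
  wrap: 3840 − 3443 + 250 = 647 bp
Sorted largest to smallest: 3193, 647 bp.

3193, 647 bp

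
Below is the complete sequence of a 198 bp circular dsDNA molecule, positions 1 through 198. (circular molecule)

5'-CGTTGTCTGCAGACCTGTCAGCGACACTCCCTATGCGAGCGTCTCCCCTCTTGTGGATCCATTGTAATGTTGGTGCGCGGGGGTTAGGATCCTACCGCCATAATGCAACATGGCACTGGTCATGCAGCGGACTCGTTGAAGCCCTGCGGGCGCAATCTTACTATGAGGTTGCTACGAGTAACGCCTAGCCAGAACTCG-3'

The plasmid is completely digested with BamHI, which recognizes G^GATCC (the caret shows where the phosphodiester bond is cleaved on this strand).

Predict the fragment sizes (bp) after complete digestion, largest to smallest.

BamHI sites (GGATCC) start at positions 55, 87.
BamHI cuts after the first base of each site, so after positions 55, 87.
Circular molecule, 2 cuts → 2 fragments:
  56–87 → 32 bp
  88–198 then 1–55 → 111 + 55 = 166 bp
Sorted largest to smallest: 166, 32 bp.

166, 32 bp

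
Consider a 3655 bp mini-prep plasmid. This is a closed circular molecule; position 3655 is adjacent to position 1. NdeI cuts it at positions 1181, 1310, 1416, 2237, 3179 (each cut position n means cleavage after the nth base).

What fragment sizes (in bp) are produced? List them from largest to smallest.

1657, 942, 821, 129, 106 bp

Circular molecule, 5 cuts → 5 fragments:
  1310 − 1181 = 129 bp
  1416 − 1310 = 106 bp
  2237 − 1416 = 821 bp
  3179 − 2237 = 942 bp
  wrap: 3655 − 3179 + 1181 = 1657 bp
Sorted largest to smallest: 1657, 942, 821, 129, 106 bp.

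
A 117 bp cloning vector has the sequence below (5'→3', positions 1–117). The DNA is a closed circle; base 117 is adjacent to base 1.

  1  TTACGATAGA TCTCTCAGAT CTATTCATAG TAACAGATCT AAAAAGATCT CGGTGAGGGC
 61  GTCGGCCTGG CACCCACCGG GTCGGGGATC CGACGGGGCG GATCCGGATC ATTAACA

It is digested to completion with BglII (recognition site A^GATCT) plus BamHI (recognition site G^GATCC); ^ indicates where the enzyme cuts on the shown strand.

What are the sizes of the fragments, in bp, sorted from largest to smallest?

41, 25, 18, 14, 10, 9 bp

BglII sites (AGATCT) start at positions 8, 17, 35, 45.
BglII cuts after the first base of each site, so after positions 8, 17, 35, 45.
BamHI sites (GGATCC) start at positions 86, 100.
BamHI cuts after the first base of each site, so after positions 86, 100.
Combined cut positions: 8, 17, 35, 45, 86, 100.
Circular molecule, 6 cuts → 6 fragments:
  9–17 → 9 bp
  18–35 → 18 bp
  36–45 → 10 bp
  46–86 → 41 bp
  87–100 → 14 bp
  101–117 then 1–8 → 17 + 8 = 25 bp
Sorted largest to smallest: 41, 25, 18, 14, 10, 9 bp.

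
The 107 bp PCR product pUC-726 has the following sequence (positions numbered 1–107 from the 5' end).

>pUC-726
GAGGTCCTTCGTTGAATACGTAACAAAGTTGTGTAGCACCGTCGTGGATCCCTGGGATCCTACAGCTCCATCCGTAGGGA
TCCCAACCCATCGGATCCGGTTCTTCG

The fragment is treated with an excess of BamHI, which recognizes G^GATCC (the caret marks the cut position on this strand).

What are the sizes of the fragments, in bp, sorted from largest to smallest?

BamHI sites (GGATCC) start at positions 46, 55, 78, 93.
BamHI cuts after the first base of each site, so after positions 46, 55, 78, 93.
Linear molecule, 4 cuts → 5 fragments:
  1–46 → 46 bp
  47–55 → 9 bp
  56–78 → 23 bp
  79–93 → 15 bp
  94–107 → 14 bp
Sorted largest to smallest: 46, 23, 15, 14, 9 bp.

46, 23, 15, 14, 9 bp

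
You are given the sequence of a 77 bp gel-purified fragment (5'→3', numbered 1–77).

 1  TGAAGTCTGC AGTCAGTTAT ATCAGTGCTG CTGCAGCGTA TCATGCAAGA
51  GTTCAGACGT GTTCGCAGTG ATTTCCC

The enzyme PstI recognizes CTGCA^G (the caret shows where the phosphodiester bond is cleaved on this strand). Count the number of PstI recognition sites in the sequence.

CTGCAG occurs starting at positions 7, 31.
PstI cuts at 2 sites.

2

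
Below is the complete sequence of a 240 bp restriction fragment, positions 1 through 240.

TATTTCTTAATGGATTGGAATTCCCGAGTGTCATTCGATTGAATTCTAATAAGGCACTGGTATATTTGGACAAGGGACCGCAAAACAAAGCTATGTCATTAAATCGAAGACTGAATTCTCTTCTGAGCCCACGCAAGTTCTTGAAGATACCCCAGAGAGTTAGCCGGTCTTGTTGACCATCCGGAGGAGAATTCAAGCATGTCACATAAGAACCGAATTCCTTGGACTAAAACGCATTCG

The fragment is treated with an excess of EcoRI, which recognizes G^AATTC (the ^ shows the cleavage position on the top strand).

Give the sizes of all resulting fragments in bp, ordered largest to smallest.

EcoRI sites (GAATTC) start at positions 18, 41, 113, 189, 215.
EcoRI cuts after the first base of each site, so after positions 18, 41, 113, 189, 215.
Linear molecule, 5 cuts → 6 fragments:
  1–18 → 18 bp
  19–41 → 23 bp
  42–113 → 72 bp
  114–189 → 76 bp
  190–215 → 26 bp
  216–240 → 25 bp
Sorted largest to smallest: 76, 72, 26, 25, 23, 18 bp.

76, 72, 26, 25, 23, 18 bp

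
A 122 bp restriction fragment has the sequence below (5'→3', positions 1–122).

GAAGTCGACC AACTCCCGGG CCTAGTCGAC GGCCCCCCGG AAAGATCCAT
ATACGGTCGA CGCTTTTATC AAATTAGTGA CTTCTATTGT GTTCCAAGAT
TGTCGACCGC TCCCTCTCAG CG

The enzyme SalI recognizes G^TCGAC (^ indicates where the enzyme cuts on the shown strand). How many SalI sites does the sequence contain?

4

GTCGAC occurs starting at positions 4, 25, 56, 102.
SalI cuts at 4 sites.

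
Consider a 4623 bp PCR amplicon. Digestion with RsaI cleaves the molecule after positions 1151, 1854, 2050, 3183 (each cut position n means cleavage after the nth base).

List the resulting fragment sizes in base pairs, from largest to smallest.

Linear molecule, 4 cuts → 5 fragments:
  1151 − 0 = 1151 bp
  1854 − 1151 = 703 bp
  2050 − 1854 = 196 bp
  3183 − 2050 = 1133 bp
  4623 − 3183 = 1440 bp
Sorted largest to smallest: 1440, 1151, 1133, 703, 196 bp.

1440, 1151, 1133, 703, 196 bp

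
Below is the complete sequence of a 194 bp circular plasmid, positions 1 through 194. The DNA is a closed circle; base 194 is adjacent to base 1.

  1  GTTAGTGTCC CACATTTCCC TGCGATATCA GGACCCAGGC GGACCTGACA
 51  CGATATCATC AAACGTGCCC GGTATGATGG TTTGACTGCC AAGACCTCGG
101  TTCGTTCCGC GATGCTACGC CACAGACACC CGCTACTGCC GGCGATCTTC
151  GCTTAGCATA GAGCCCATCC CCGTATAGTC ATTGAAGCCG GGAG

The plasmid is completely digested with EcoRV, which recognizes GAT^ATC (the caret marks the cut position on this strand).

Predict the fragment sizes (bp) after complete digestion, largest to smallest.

166, 28 bp

EcoRV sites (GATATC) start at positions 24, 52.
EcoRV cuts after base 3 of each site, so after positions 26, 54.
Circular molecule, 2 cuts → 2 fragments:
  27–54 → 28 bp
  55–194 then 1–26 → 140 + 26 = 166 bp
Sorted largest to smallest: 166, 28 bp.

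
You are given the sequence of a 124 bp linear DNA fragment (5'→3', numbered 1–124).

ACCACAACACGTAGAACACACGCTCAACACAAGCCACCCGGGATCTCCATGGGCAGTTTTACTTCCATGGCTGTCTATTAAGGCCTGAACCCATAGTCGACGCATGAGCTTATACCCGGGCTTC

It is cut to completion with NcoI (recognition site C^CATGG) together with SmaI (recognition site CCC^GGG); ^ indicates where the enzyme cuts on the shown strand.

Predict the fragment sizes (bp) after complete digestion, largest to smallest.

NcoI sites (CCATGG) start at positions 47, 65.
NcoI cuts after the first base of each site, so after positions 47, 65.
SmaI sites (CCCGGG) start at positions 37, 115.
SmaI cuts after base 3 of each site, so after positions 39, 117.
Combined cut positions: 39, 47, 65, 117.
Linear molecule, 4 cuts → 5 fragments:
  1–39 → 39 bp
  40–47 → 8 bp
  48–65 → 18 bp
  66–117 → 52 bp
  118–124 → 7 bp
Sorted largest to smallest: 52, 39, 18, 8, 7 bp.

52, 39, 18, 8, 7 bp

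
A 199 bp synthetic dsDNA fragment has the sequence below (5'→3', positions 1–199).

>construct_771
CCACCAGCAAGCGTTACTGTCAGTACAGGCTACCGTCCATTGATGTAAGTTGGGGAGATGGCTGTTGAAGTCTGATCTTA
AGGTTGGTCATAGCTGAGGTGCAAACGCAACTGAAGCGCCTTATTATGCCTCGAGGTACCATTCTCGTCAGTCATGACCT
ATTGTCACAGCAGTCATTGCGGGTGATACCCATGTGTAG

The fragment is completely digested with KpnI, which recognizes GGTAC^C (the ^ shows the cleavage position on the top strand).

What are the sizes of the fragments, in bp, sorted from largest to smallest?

The KpnI site (GGTACC) starts at position 135.
KpnI cuts after base 5 of each site (before the last base), so after position 139.
Linear molecule, 1 cut → 2 fragments:
  1–139 → 139 bp
  140–199 → 60 bp
Sorted largest to smallest: 139, 60 bp.

139, 60 bp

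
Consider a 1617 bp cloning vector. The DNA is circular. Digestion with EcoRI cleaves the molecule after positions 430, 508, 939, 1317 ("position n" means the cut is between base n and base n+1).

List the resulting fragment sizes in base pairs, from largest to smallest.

730, 431, 378, 78 bp

Circular molecule, 4 cuts → 4 fragments:
  508 − 430 = 78 bp
  939 − 508 = 431 bp
  1317 − 939 = 378 bp
  wrap: 1617 − 1317 + 430 = 730 bp
Sorted largest to smallest: 730, 431, 378, 78 bp.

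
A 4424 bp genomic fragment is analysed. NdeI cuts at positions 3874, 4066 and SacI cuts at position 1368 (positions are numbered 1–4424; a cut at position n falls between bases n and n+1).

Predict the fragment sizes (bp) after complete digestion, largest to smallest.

2506, 1368, 358, 192 bp

Combined cut positions (sorted): 1368, 3874, 4066.
Linear molecule, 3 cuts → 4 fragments:
  1368 − 0 = 1368 bp
  3874 − 1368 = 2506 bp
  4066 − 3874 = 192 bp
  4424 − 4066 = 358 bp
Sorted largest to smallest: 2506, 1368, 358, 192 bp.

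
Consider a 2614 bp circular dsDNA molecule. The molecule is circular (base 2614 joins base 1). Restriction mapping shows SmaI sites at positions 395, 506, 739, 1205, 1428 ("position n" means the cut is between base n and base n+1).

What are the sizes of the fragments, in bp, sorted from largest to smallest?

1581, 466, 233, 223, 111 bp

Circular molecule, 5 cuts → 5 fragments:
  506 − 395 = 111 bp
  739 − 506 = 233 bp
  1205 − 739 = 466 bp
  1428 − 1205 = 223 bp
  wrap: 2614 − 1428 + 395 = 1581 bp
Sorted largest to smallest: 1581, 466, 233, 223, 111 bp.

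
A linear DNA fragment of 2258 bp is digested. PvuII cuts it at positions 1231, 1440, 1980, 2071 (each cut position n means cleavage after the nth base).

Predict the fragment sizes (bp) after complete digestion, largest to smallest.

Linear molecule, 4 cuts → 5 fragments:
  1231 − 0 = 1231 bp
  1440 − 1231 = 209 bp
  1980 − 1440 = 540 bp
  2071 − 1980 = 91 bp
  2258 − 2071 = 187 bp
Sorted largest to smallest: 1231, 540, 209, 187, 91 bp.

1231, 540, 209, 187, 91 bp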